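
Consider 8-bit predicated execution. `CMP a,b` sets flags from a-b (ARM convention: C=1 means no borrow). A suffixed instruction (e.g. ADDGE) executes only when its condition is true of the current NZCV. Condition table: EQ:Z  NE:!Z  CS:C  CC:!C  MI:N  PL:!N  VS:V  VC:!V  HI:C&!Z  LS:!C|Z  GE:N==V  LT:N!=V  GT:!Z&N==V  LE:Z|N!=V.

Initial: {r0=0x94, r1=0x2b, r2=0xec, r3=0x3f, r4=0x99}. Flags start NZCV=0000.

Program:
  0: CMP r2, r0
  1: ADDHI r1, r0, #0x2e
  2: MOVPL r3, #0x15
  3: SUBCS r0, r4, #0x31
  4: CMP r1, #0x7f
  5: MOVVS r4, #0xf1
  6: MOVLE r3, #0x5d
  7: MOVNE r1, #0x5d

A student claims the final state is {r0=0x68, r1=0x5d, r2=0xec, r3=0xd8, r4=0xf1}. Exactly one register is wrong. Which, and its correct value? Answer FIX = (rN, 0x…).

FIX = (r3, 0x5d)

[0] flags=0010 → (cmp)
[1] flags=0010 HI?T → r1=0xc2
[2] flags=0010 PL?T → r3=0x15
[3] flags=0010 CS?T → r0=0x68
[4] flags=0011 → (cmp)
[5] flags=0011 VS?T → r4=0xf1
[6] flags=0011 LE?T → r3=0x5d
[7] flags=0011 NE?T → r1=0x5d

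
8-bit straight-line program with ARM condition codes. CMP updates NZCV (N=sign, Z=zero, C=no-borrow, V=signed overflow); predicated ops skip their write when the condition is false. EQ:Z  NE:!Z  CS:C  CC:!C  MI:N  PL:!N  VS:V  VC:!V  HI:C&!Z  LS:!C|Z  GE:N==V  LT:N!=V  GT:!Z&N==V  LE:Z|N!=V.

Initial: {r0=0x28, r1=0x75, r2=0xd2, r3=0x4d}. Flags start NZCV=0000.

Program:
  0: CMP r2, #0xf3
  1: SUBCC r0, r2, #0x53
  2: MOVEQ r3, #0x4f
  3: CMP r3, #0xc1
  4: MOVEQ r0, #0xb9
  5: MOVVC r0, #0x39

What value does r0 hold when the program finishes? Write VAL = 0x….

VAL = 0x7f

[0] flags=1000 → (cmp)
[1] flags=1000 CC?T → r0=0x7f
[2] flags=1000 EQ?F → skip
[3] flags=1001 → (cmp)
[4] flags=1001 EQ?F → skip
[5] flags=1001 VC?F → skip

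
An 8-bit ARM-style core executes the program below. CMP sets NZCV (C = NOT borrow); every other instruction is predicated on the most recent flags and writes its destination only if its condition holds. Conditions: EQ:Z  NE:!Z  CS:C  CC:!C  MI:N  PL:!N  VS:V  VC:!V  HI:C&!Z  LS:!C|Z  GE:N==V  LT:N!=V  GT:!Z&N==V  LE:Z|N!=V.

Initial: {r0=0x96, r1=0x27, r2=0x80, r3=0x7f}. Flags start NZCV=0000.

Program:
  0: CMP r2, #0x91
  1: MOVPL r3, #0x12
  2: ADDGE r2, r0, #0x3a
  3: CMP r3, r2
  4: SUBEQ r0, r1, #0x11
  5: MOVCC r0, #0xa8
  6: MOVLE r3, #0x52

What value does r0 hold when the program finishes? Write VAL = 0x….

0: ✓ CMP  NZCV=1000
1: · MOVPL
2: · ADDGE
3: ✓ CMP  NZCV=1001
4: · SUBEQ
5: ✓ MOVCC  r0←0xa8
6: · MOVLE

VAL = 0xa8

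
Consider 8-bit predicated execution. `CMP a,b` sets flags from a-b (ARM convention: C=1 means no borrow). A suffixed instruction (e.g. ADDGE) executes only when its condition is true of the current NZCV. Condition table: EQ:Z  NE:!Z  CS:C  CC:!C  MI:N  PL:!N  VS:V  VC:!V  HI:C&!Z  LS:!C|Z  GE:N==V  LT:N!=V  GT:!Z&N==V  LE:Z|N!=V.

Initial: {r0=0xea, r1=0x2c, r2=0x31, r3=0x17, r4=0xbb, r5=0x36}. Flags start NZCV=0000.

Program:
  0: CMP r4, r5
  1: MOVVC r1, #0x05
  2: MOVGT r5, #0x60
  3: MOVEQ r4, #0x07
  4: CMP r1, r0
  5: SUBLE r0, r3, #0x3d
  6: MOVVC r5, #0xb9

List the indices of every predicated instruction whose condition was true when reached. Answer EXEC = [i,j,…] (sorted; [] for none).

[0] flags=1010 → (cmp)
[1] flags=1010 VC?T → r1=0x05
[2] flags=1010 GT?F → skip
[3] flags=1010 EQ?F → skip
[4] flags=0000 → (cmp)
[5] flags=0000 LE?F → skip
[6] flags=0000 VC?T → r5=0xb9

EXEC = [1,6]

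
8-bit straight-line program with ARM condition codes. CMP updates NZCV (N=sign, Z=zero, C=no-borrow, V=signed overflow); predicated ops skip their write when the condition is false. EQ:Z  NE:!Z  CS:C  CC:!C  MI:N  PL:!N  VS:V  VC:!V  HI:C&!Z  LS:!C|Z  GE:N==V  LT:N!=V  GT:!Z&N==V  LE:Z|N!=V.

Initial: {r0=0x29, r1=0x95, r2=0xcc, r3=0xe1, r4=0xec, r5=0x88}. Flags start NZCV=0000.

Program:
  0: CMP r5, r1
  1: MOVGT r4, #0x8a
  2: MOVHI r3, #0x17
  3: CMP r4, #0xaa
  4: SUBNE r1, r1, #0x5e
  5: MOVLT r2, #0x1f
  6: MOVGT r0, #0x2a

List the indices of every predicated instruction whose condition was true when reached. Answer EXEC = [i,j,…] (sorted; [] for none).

EXEC = [4,6]

[0] flags=1000 → (cmp)
[1] flags=1000 GT?F → skip
[2] flags=1000 HI?F → skip
[3] flags=0010 → (cmp)
[4] flags=0010 NE?T → r1=0x37
[5] flags=0010 LT?F → skip
[6] flags=0010 GT?T → r0=0x2a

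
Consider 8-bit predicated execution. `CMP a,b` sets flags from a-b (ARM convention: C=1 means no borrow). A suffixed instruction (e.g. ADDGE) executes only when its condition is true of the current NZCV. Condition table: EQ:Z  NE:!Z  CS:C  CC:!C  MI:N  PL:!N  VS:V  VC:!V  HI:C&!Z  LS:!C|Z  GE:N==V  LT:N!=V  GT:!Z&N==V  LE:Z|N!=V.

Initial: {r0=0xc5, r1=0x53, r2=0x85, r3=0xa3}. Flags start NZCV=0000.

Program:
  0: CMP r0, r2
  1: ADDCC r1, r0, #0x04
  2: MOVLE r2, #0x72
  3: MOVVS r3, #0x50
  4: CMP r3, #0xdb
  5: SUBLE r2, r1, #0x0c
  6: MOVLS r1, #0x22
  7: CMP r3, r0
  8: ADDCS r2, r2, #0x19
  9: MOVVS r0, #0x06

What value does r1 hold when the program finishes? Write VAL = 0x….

[0] flags=0010 → (cmp)
[1] flags=0010 CC?F → skip
[2] flags=0010 LE?F → skip
[3] flags=0010 VS?F → skip
[4] flags=1000 → (cmp)
[5] flags=1000 LE?T → r2=0x47
[6] flags=1000 LS?T → r1=0x22
[7] flags=1000 → (cmp)
[8] flags=1000 CS?F → skip
[9] flags=1000 VS?F → skip

VAL = 0x22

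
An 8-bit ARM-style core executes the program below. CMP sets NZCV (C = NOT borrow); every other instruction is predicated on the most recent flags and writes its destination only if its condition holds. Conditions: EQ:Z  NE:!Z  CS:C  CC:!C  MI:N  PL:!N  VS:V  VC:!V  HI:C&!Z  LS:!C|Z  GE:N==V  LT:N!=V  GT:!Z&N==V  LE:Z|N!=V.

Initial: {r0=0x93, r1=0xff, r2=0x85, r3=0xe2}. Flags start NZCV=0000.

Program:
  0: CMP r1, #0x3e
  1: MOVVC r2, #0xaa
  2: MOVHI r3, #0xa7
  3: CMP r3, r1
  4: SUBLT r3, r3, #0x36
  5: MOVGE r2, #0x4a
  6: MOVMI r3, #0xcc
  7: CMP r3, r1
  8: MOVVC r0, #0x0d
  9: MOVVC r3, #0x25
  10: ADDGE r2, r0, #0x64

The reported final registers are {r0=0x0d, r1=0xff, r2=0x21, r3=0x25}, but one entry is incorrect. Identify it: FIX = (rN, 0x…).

FIX = (r2, 0xaa)

0: ✓ CMP  NZCV=1010
1: ✓ MOVVC  r2←0xaa
2: ✓ MOVHI  r3←0xa7
3: ✓ CMP  NZCV=1000
4: ✓ SUBLT  r3←0x71
5: · MOVGE
6: ✓ MOVMI  r3←0xcc
7: ✓ CMP  NZCV=1000
8: ✓ MOVVC  r0←0x0d
9: ✓ MOVVC  r3←0x25
10: · ADDGE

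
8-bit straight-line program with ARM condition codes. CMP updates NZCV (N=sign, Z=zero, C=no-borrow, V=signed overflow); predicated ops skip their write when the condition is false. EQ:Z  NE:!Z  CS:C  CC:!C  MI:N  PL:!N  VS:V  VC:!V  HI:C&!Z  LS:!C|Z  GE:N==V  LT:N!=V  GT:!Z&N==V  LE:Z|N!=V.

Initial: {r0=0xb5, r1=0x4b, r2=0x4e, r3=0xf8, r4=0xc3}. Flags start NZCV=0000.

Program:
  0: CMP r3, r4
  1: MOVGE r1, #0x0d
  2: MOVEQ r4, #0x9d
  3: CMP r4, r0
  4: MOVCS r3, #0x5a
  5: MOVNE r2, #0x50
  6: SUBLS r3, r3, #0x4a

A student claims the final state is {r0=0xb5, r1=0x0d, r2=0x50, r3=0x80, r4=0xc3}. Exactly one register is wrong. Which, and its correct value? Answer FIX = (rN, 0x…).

FIX = (r3, 0x5a)

0: ✓ CMP  NZCV=0010
1: ✓ MOVGE  r1←0x0d
2: · MOVEQ
3: ✓ CMP  NZCV=0010
4: ✓ MOVCS  r3←0x5a
5: ✓ MOVNE  r2←0x50
6: · SUBLS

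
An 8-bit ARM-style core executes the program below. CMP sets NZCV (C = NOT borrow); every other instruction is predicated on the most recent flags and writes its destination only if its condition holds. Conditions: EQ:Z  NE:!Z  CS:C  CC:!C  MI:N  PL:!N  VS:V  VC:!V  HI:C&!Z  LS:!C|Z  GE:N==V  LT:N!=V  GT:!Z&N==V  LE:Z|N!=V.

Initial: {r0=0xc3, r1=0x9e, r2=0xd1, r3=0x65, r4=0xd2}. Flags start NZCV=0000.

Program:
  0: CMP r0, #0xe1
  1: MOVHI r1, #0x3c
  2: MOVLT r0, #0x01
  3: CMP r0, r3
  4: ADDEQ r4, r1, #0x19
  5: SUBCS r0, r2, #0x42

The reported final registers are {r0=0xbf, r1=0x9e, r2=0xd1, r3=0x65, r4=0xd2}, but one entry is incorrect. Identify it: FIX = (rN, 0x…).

FIX = (r0, 0x01)

[0] flags=1000 → (cmp)
[1] flags=1000 HI?F → skip
[2] flags=1000 LT?T → r0=0x01
[3] flags=1000 → (cmp)
[4] flags=1000 EQ?F → skip
[5] flags=1000 CS?F → skip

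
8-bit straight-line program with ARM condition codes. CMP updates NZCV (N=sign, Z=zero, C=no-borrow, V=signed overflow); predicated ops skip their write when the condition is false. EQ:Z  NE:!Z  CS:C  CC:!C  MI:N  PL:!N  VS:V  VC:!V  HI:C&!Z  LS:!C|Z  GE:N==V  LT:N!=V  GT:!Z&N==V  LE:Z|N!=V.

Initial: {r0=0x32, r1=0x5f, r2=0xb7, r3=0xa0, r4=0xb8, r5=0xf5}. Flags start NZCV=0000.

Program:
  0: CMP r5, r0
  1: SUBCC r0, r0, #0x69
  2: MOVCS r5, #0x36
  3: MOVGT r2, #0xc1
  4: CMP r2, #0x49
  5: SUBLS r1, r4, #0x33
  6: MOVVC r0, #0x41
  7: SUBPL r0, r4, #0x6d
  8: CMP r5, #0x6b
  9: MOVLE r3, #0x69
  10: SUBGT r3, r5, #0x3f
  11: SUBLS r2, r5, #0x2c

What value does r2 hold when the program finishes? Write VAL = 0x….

0: ✓ CMP  NZCV=1010
1: · SUBCC
2: ✓ MOVCS  r5←0x36
3: · MOVGT
4: ✓ CMP  NZCV=0011
5: · SUBLS
6: · MOVVC
7: ✓ SUBPL  r0←0x4b
8: ✓ CMP  NZCV=1000
9: ✓ MOVLE  r3←0x69
10: · SUBGT
11: ✓ SUBLS  r2←0x0a

VAL = 0x0a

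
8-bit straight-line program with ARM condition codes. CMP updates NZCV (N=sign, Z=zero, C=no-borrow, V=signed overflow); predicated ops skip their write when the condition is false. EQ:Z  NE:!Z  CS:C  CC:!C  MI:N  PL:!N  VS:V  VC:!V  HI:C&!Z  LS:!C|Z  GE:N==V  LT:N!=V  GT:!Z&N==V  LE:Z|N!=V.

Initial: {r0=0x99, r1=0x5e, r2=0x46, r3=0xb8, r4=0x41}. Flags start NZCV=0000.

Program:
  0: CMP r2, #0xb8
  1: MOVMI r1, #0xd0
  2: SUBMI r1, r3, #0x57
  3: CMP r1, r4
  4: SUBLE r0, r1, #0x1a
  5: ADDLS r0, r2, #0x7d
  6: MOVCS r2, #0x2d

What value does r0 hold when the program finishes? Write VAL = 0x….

[0] flags=1001 → (cmp)
[1] flags=1001 MI?T → r1=0xd0
[2] flags=1001 MI?T → r1=0x61
[3] flags=0010 → (cmp)
[4] flags=0010 LE?F → skip
[5] flags=0010 LS?F → skip
[6] flags=0010 CS?T → r2=0x2d

VAL = 0x99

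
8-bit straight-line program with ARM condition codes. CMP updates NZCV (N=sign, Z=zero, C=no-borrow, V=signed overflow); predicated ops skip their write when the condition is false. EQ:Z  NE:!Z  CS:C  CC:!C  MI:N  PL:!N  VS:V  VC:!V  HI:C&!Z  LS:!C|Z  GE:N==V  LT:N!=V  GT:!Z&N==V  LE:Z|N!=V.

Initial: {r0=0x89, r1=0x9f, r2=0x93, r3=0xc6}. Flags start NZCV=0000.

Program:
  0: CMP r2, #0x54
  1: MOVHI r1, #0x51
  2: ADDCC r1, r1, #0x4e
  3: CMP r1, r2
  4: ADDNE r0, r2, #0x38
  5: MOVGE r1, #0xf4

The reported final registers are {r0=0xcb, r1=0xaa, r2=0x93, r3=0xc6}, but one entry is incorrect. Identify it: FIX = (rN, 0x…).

FIX = (r1, 0xf4)

0: ✓ CMP  NZCV=0011
1: ✓ MOVHI  r1←0x51
2: · ADDCC
3: ✓ CMP  NZCV=1001
4: ✓ ADDNE  r0←0xcb
5: ✓ MOVGE  r1←0xf4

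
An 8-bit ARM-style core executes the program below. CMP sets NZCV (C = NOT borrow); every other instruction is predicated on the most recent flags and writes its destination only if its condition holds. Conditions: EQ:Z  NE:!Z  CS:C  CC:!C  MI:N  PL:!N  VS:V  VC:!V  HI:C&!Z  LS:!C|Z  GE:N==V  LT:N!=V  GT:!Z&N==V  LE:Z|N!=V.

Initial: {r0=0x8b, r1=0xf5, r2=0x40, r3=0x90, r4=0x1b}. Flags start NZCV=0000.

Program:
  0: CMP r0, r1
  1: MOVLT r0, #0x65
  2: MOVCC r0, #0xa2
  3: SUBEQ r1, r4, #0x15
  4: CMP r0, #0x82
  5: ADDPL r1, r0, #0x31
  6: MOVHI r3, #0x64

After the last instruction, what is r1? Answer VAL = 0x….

VAL = 0xd3

[0] flags=1000 → (cmp)
[1] flags=1000 LT?T → r0=0x65
[2] flags=1000 CC?T → r0=0xa2
[3] flags=1000 EQ?F → skip
[4] flags=0010 → (cmp)
[5] flags=0010 PL?T → r1=0xd3
[6] flags=0010 HI?T → r3=0x64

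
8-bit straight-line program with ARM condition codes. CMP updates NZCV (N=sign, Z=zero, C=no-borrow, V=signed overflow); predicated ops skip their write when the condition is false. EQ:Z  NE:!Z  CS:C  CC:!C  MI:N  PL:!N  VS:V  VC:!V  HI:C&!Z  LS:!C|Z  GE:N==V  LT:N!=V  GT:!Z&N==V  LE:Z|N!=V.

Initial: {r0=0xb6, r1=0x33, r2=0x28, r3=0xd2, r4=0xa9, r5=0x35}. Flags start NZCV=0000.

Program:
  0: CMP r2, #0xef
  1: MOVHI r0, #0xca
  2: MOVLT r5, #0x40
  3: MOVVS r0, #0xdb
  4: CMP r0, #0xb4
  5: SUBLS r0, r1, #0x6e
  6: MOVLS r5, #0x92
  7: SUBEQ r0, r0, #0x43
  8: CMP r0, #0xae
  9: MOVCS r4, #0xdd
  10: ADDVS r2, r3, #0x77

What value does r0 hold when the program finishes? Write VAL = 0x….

VAL = 0xb6

0: ✓ CMP  NZCV=0000
1: · MOVHI
2: · MOVLT
3: · MOVVS
4: ✓ CMP  NZCV=0010
5: · SUBLS
6: · MOVLS
7: · SUBEQ
8: ✓ CMP  NZCV=0010
9: ✓ MOVCS  r4←0xdd
10: · ADDVS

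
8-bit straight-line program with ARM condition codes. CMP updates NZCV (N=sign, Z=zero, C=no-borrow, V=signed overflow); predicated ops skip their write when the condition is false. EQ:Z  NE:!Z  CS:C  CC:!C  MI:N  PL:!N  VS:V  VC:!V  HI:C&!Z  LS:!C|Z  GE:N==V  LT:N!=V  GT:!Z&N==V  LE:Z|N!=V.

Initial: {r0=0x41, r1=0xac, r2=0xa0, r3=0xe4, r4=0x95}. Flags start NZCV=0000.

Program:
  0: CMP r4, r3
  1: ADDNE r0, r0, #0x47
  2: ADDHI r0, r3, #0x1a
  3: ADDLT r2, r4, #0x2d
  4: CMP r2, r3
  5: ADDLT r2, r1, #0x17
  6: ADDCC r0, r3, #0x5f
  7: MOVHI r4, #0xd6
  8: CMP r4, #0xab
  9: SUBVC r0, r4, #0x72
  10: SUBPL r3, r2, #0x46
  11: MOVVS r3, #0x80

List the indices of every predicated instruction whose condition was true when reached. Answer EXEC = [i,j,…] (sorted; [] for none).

EXEC = [1,3,5,6,9]

0: ✓ CMP  NZCV=1000
1: ✓ ADDNE  r0←0x88
2: · ADDHI
3: ✓ ADDLT  r2←0xc2
4: ✓ CMP  NZCV=1000
5: ✓ ADDLT  r2←0xc3
6: ✓ ADDCC  r0←0x43
7: · MOVHI
8: ✓ CMP  NZCV=1000
9: ✓ SUBVC  r0←0x23
10: · SUBPL
11: · MOVVS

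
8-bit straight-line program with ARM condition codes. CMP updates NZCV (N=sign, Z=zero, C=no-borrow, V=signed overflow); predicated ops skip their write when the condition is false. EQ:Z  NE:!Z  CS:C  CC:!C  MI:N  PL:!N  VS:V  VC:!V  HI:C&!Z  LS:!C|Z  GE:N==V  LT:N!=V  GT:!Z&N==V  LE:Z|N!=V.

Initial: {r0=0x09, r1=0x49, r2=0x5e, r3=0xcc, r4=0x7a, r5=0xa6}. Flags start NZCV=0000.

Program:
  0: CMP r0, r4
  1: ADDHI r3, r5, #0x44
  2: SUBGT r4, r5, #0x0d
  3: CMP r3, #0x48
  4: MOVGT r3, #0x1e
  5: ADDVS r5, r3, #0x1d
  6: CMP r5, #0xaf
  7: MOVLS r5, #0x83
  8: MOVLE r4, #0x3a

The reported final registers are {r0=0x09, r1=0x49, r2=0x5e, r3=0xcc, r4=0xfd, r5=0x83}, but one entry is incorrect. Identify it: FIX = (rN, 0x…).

[0] flags=1000 → (cmp)
[1] flags=1000 HI?F → skip
[2] flags=1000 GT?F → skip
[3] flags=1010 → (cmp)
[4] flags=1010 GT?F → skip
[5] flags=1010 VS?F → skip
[6] flags=1000 → (cmp)
[7] flags=1000 LS?T → r5=0x83
[8] flags=1000 LE?T → r4=0x3a

FIX = (r4, 0x3a)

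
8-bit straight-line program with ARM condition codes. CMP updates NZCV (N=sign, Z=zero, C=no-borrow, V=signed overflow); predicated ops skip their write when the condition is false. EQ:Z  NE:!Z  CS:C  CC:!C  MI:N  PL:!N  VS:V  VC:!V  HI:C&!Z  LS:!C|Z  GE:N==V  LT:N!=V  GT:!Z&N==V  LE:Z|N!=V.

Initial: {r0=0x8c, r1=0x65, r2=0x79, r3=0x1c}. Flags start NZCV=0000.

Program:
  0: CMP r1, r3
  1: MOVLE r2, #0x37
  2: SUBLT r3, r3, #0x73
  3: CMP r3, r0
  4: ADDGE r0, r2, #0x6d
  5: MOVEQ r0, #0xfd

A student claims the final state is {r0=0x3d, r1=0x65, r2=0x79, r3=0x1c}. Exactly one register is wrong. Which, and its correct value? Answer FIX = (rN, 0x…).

FIX = (r0, 0xe6)

[0] flags=0010 → (cmp)
[1] flags=0010 LE?F → skip
[2] flags=0010 LT?F → skip
[3] flags=1001 → (cmp)
[4] flags=1001 GE?T → r0=0xe6
[5] flags=1001 EQ?F → skip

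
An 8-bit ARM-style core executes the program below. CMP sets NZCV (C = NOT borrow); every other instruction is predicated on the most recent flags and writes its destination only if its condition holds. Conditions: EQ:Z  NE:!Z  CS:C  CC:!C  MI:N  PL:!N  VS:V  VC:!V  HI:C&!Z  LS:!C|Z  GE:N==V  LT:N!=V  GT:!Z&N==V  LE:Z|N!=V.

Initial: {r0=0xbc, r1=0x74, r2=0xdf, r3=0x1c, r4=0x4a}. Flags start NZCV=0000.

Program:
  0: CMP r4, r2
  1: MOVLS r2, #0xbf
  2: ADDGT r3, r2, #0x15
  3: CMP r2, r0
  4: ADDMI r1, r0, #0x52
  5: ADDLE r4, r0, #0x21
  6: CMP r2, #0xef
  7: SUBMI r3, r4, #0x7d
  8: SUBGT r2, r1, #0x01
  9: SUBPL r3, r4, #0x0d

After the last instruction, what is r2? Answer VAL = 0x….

[0] flags=0000 → (cmp)
[1] flags=0000 LS?T → r2=0xbf
[2] flags=0000 GT?T → r3=0xd4
[3] flags=0010 → (cmp)
[4] flags=0010 MI?F → skip
[5] flags=0010 LE?F → skip
[6] flags=1000 → (cmp)
[7] flags=1000 MI?T → r3=0xcd
[8] flags=1000 GT?F → skip
[9] flags=1000 PL?F → skip

VAL = 0xbf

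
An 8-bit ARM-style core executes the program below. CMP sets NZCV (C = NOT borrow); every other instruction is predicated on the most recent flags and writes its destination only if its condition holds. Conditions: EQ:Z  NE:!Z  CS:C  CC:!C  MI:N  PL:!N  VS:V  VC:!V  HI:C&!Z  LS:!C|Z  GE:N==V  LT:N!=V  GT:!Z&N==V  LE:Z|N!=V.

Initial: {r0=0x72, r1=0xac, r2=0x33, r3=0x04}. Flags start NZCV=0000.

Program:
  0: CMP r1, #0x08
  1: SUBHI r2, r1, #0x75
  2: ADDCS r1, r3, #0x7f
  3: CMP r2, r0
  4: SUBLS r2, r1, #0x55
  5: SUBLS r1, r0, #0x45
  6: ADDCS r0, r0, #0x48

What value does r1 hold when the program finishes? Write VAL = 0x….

0: ✓ CMP  NZCV=1010
1: ✓ SUBHI  r2←0x37
2: ✓ ADDCS  r1←0x83
3: ✓ CMP  NZCV=1000
4: ✓ SUBLS  r2←0x2e
5: ✓ SUBLS  r1←0x2d
6: · ADDCS

VAL = 0x2d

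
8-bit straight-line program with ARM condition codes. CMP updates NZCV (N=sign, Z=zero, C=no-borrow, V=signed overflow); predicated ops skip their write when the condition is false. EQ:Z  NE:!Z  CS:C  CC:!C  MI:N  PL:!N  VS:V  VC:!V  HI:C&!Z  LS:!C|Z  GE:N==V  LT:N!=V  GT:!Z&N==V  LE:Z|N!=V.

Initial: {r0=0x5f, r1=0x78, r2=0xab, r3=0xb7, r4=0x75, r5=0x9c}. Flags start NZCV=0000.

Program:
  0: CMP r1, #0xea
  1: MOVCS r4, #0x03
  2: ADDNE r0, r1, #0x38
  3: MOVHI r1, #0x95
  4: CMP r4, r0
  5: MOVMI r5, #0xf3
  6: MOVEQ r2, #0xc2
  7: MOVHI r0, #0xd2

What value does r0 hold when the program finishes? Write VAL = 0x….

0: ✓ CMP  NZCV=1001
1: · MOVCS
2: ✓ ADDNE  r0←0xb0
3: · MOVHI
4: ✓ CMP  NZCV=1001
5: ✓ MOVMI  r5←0xf3
6: · MOVEQ
7: · MOVHI

VAL = 0xb0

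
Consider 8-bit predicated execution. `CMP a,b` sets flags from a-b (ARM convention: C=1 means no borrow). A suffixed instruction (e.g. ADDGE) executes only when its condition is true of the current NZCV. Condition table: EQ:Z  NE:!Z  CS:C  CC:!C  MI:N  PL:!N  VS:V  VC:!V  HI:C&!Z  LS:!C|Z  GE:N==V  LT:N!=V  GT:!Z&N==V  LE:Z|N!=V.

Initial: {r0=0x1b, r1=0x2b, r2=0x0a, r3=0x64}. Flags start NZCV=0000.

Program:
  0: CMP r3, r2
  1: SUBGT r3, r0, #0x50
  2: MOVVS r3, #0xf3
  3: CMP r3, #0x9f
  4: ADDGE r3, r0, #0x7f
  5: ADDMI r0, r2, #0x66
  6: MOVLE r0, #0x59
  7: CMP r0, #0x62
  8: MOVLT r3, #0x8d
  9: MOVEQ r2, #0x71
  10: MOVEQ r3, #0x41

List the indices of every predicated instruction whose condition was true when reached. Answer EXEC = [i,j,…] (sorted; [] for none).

0: ✓ CMP  NZCV=0010
1: ✓ SUBGT  r3←0xcb
2: · MOVVS
3: ✓ CMP  NZCV=0010
4: ✓ ADDGE  r3←0x9a
5: · ADDMI
6: · MOVLE
7: ✓ CMP  NZCV=1000
8: ✓ MOVLT  r3←0x8d
9: · MOVEQ
10: · MOVEQ

EXEC = [1,4,8]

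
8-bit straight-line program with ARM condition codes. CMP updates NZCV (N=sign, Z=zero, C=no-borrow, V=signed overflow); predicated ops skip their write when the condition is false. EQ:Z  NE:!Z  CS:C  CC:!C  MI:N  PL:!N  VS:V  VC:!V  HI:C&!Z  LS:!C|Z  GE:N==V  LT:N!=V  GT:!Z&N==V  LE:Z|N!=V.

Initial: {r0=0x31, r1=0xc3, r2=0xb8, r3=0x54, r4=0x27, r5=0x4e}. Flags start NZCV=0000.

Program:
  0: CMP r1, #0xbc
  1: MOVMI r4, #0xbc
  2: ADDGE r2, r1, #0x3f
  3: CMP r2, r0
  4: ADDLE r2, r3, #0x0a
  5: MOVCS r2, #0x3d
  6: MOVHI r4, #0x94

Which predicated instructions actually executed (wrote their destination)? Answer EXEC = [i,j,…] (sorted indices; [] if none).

0: ✓ CMP  NZCV=0010
1: · MOVMI
2: ✓ ADDGE  r2←0x02
3: ✓ CMP  NZCV=1000
4: ✓ ADDLE  r2←0x5e
5: · MOVCS
6: · MOVHI

EXEC = [2,4]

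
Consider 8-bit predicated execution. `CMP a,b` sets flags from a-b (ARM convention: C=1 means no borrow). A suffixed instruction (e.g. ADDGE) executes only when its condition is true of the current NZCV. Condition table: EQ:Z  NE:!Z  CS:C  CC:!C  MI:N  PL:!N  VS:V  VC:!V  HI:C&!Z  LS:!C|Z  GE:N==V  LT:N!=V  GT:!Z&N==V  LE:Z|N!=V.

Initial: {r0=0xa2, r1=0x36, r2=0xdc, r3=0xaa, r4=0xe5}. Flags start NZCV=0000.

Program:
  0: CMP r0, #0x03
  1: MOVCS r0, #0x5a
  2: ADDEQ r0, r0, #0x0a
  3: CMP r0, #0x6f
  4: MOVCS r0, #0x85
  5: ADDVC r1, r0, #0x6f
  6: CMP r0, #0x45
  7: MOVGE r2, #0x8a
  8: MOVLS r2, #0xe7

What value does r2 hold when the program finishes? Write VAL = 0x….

0: ✓ CMP  NZCV=1010
1: ✓ MOVCS  r0←0x5a
2: · ADDEQ
3: ✓ CMP  NZCV=1000
4: · MOVCS
5: ✓ ADDVC  r1←0xc9
6: ✓ CMP  NZCV=0010
7: ✓ MOVGE  r2←0x8a
8: · MOVLS

VAL = 0x8a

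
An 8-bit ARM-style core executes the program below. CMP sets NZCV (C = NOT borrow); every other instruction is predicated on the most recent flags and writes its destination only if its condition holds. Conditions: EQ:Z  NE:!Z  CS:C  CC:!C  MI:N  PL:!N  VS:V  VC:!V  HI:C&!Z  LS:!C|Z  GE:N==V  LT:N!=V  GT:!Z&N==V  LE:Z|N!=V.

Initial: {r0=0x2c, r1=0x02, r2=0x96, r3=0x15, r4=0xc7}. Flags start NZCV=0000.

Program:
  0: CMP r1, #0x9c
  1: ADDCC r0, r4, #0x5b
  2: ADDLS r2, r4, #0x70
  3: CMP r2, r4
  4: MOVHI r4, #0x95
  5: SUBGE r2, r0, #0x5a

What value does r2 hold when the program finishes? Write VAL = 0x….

[0] flags=0000 → (cmp)
[1] flags=0000 CC?T → r0=0x22
[2] flags=0000 LS?T → r2=0x37
[3] flags=0000 → (cmp)
[4] flags=0000 HI?F → skip
[5] flags=0000 GE?T → r2=0xc8

VAL = 0xc8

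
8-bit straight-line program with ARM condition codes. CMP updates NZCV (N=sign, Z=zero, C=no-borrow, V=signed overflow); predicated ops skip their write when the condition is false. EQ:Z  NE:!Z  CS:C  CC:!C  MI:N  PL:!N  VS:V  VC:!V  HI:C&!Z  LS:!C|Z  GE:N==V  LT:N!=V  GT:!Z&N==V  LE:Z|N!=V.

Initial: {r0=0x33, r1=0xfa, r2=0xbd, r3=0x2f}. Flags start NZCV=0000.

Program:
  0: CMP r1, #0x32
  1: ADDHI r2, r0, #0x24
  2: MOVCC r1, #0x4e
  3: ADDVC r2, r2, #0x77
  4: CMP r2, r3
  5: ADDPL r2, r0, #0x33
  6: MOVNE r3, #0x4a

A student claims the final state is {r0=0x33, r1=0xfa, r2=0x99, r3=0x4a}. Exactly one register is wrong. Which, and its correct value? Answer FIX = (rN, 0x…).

0: ✓ CMP  NZCV=1010
1: ✓ ADDHI  r2←0x57
2: · MOVCC
3: ✓ ADDVC  r2←0xce
4: ✓ CMP  NZCV=1010
5: · ADDPL
6: ✓ MOVNE  r3←0x4a

FIX = (r2, 0xce)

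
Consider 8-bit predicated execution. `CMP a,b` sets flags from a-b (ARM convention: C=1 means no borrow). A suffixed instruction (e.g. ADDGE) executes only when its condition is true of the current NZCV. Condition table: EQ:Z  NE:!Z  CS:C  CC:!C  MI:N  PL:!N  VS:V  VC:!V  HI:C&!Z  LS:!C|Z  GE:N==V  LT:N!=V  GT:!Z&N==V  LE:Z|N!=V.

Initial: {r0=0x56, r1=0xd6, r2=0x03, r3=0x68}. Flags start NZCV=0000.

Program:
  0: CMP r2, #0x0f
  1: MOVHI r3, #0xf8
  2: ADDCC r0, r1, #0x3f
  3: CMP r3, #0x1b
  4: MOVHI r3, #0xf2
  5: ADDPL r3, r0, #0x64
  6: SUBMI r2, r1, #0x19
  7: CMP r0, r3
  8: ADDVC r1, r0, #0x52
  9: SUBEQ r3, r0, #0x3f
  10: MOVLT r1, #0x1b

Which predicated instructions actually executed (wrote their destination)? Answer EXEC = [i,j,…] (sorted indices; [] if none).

[0] flags=1000 → (cmp)
[1] flags=1000 HI?F → skip
[2] flags=1000 CC?T → r0=0x15
[3] flags=0010 → (cmp)
[4] flags=0010 HI?T → r3=0xf2
[5] flags=0010 PL?T → r3=0x79
[6] flags=0010 MI?F → skip
[7] flags=1000 → (cmp)
[8] flags=1000 VC?T → r1=0x67
[9] flags=1000 EQ?F → skip
[10] flags=1000 LT?T → r1=0x1b

EXEC = [2,4,5,8,10]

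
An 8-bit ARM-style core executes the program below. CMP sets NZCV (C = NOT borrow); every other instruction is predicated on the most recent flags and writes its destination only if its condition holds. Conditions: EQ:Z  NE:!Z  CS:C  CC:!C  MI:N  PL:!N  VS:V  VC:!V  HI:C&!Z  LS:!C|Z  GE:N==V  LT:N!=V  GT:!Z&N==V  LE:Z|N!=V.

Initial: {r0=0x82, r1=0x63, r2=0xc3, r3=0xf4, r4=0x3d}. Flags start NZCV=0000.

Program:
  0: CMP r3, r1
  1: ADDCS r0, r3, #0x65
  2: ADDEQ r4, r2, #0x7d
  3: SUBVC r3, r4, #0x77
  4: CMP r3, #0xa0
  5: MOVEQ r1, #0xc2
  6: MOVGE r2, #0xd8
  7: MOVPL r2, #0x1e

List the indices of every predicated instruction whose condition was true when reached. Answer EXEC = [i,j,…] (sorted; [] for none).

EXEC = [1,3,6,7]

0: ✓ CMP  NZCV=1010
1: ✓ ADDCS  r0←0x59
2: · ADDEQ
3: ✓ SUBVC  r3←0xc6
4: ✓ CMP  NZCV=0010
5: · MOVEQ
6: ✓ MOVGE  r2←0xd8
7: ✓ MOVPL  r2←0x1e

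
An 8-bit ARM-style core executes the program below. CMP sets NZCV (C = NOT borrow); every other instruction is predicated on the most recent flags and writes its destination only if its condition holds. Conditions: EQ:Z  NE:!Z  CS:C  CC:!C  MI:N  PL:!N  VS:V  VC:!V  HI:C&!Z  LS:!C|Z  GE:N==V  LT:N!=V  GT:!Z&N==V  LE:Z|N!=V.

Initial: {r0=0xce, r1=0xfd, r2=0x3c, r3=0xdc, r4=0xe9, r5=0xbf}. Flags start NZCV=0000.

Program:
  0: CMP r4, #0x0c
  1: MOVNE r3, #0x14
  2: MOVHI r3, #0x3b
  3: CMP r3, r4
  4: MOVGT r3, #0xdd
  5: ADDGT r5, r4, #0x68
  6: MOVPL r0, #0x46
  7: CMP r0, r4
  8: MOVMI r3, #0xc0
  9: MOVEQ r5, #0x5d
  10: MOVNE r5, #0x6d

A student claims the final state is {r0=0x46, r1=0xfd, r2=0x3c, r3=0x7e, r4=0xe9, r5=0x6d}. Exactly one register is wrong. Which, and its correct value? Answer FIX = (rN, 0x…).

[0] flags=1010 → (cmp)
[1] flags=1010 NE?T → r3=0x14
[2] flags=1010 HI?T → r3=0x3b
[3] flags=0000 → (cmp)
[4] flags=0000 GT?T → r3=0xdd
[5] flags=0000 GT?T → r5=0x51
[6] flags=0000 PL?T → r0=0x46
[7] flags=0000 → (cmp)
[8] flags=0000 MI?F → skip
[9] flags=0000 EQ?F → skip
[10] flags=0000 NE?T → r5=0x6d

FIX = (r3, 0xdd)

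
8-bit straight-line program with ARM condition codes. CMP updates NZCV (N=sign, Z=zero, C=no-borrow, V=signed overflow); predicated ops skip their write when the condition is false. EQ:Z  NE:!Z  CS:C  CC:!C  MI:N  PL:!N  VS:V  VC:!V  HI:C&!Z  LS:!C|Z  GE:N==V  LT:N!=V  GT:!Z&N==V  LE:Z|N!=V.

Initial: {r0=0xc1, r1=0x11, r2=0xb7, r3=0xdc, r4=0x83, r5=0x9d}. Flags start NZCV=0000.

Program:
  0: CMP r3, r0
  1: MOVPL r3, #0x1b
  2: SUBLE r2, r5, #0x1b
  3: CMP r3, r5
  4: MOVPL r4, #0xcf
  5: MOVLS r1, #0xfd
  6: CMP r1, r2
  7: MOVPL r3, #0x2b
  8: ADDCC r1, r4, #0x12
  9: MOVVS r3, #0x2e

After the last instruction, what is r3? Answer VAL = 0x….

[0] flags=0010 → (cmp)
[1] flags=0010 PL?T → r3=0x1b
[2] flags=0010 LE?F → skip
[3] flags=0000 → (cmp)
[4] flags=0000 PL?T → r4=0xcf
[5] flags=0000 LS?T → r1=0xfd
[6] flags=0010 → (cmp)
[7] flags=0010 PL?T → r3=0x2b
[8] flags=0010 CC?F → skip
[9] flags=0010 VS?F → skip

VAL = 0x2b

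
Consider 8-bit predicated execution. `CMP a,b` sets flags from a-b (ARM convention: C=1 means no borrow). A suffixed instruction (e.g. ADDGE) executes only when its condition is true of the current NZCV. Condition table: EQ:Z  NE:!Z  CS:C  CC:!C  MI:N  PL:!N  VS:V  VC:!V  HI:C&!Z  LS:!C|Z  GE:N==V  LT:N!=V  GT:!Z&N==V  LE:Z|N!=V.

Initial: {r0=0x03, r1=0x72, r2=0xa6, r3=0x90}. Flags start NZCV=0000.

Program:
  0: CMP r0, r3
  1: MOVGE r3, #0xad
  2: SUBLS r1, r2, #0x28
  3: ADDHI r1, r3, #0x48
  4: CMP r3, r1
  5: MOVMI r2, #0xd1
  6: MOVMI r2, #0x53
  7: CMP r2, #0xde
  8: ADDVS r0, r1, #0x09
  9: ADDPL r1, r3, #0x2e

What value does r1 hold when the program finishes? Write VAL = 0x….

0: ✓ CMP  NZCV=0000
1: ✓ MOVGE  r3←0xad
2: ✓ SUBLS  r1←0x7e
3: · ADDHI
4: ✓ CMP  NZCV=0011
5: · MOVMI
6: · MOVMI
7: ✓ CMP  NZCV=1000
8: · ADDVS
9: · ADDPL

VAL = 0x7e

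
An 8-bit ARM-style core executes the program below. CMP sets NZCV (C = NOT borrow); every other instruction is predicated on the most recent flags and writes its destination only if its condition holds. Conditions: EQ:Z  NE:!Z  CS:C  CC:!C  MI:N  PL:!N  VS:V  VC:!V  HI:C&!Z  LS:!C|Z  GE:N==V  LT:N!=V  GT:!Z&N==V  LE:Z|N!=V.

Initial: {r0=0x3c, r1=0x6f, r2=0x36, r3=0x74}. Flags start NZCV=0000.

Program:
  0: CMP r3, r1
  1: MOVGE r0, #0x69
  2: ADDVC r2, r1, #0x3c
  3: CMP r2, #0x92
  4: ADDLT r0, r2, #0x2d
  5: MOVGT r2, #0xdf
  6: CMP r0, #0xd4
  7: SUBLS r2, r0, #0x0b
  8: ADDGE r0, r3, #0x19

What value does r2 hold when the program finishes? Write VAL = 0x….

VAL = 0x5e

[0] flags=0010 → (cmp)
[1] flags=0010 GE?T → r0=0x69
[2] flags=0010 VC?T → r2=0xab
[3] flags=0010 → (cmp)
[4] flags=0010 LT?F → skip
[5] flags=0010 GT?T → r2=0xdf
[6] flags=1001 → (cmp)
[7] flags=1001 LS?T → r2=0x5e
[8] flags=1001 GE?T → r0=0x8d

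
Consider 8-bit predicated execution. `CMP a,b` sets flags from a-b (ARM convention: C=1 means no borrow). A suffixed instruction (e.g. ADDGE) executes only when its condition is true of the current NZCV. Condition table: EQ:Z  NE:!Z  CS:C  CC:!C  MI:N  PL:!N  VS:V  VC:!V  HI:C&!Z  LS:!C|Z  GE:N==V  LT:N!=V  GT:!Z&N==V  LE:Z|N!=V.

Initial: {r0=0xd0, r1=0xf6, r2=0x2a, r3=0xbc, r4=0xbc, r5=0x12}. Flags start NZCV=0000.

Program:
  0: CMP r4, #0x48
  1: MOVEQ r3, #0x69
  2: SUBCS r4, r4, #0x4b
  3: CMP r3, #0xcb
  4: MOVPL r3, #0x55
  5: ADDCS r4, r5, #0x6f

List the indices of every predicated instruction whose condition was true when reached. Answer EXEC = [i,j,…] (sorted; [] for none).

EXEC = [2]

[0] flags=0011 → (cmp)
[1] flags=0011 EQ?F → skip
[2] flags=0011 CS?T → r4=0x71
[3] flags=1000 → (cmp)
[4] flags=1000 PL?F → skip
[5] flags=1000 CS?F → skip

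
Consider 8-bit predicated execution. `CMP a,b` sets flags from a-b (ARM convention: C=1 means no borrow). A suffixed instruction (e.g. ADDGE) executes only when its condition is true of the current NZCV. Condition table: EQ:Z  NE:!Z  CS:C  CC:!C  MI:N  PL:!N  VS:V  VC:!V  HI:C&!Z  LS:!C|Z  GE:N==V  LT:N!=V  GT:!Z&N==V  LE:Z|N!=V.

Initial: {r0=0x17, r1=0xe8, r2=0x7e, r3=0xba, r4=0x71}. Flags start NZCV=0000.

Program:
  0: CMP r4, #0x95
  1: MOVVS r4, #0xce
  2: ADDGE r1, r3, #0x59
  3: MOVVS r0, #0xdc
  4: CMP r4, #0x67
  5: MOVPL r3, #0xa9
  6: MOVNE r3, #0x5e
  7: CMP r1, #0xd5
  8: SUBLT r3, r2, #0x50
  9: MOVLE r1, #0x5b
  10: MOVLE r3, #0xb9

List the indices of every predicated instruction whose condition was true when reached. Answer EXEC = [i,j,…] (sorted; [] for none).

EXEC = [1,2,3,5,6]

[0] flags=1001 → (cmp)
[1] flags=1001 VS?T → r4=0xce
[2] flags=1001 GE?T → r1=0x13
[3] flags=1001 VS?T → r0=0xdc
[4] flags=0011 → (cmp)
[5] flags=0011 PL?T → r3=0xa9
[6] flags=0011 NE?T → r3=0x5e
[7] flags=0000 → (cmp)
[8] flags=0000 LT?F → skip
[9] flags=0000 LE?F → skip
[10] flags=0000 LE?F → skip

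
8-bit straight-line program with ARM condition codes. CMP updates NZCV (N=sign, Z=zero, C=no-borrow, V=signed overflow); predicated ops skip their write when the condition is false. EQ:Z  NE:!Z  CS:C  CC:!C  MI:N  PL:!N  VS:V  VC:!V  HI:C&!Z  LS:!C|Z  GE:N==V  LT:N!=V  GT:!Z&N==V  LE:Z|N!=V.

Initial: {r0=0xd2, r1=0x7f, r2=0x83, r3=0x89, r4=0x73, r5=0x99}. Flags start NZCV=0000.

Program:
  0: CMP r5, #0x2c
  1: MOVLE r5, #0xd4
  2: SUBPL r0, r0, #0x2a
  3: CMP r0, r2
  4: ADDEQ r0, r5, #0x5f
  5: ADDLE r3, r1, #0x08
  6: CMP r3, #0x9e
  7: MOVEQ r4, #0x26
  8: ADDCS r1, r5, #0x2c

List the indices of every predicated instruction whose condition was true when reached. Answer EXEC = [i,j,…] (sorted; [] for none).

EXEC = [1,2]

0: ✓ CMP  NZCV=0011
1: ✓ MOVLE  r5←0xd4
2: ✓ SUBPL  r0←0xa8
3: ✓ CMP  NZCV=0010
4: · ADDEQ
5: · ADDLE
6: ✓ CMP  NZCV=1000
7: · MOVEQ
8: · ADDCS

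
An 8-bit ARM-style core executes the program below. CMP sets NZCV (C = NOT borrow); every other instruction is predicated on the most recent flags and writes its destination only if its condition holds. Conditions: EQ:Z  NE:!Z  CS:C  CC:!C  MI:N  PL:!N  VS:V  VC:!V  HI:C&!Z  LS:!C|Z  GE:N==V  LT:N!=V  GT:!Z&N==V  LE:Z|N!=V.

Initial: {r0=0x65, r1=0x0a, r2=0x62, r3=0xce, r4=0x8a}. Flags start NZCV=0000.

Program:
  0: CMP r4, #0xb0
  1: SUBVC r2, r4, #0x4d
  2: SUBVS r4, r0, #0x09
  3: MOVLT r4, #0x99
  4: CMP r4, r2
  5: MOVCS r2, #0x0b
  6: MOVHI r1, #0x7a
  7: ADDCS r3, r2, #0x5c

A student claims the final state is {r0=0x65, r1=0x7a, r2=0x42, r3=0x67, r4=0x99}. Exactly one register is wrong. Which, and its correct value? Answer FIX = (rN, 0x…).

0: ✓ CMP  NZCV=1000
1: ✓ SUBVC  r2←0x3d
2: · SUBVS
3: ✓ MOVLT  r4←0x99
4: ✓ CMP  NZCV=0011
5: ✓ MOVCS  r2←0x0b
6: ✓ MOVHI  r1←0x7a
7: ✓ ADDCS  r3←0x67

FIX = (r2, 0x0b)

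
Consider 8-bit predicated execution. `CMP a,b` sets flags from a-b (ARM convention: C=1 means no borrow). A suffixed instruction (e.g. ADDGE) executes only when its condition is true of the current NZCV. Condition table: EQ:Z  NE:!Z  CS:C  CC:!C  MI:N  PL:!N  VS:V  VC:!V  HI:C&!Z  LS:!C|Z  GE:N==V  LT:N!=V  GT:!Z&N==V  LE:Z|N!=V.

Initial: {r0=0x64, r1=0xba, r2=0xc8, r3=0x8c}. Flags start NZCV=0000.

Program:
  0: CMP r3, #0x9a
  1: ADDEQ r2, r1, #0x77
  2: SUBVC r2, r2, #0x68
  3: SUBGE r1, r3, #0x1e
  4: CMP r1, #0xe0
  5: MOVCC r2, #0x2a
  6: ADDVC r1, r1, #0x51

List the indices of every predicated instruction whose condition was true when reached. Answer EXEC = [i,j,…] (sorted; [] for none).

EXEC = [2,5,6]

0: ✓ CMP  NZCV=1000
1: · ADDEQ
2: ✓ SUBVC  r2←0x60
3: · SUBGE
4: ✓ CMP  NZCV=1000
5: ✓ MOVCC  r2←0x2a
6: ✓ ADDVC  r1←0x0b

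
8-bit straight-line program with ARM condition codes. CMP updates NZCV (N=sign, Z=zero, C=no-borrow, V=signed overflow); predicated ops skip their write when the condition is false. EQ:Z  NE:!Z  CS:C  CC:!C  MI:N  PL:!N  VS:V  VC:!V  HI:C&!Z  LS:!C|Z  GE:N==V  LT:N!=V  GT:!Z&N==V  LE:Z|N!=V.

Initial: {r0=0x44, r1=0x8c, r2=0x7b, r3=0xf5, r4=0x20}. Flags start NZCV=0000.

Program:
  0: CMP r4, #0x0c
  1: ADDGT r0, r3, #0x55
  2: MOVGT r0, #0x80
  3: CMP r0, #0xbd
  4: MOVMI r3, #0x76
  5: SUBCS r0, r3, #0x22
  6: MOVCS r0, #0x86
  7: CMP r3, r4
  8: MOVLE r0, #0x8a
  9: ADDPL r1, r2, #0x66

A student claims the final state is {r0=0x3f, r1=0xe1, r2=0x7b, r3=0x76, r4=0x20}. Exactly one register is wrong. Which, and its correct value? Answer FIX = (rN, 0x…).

FIX = (r0, 0x80)

[0] flags=0010 → (cmp)
[1] flags=0010 GT?T → r0=0x4a
[2] flags=0010 GT?T → r0=0x80
[3] flags=1000 → (cmp)
[4] flags=1000 MI?T → r3=0x76
[5] flags=1000 CS?F → skip
[6] flags=1000 CS?F → skip
[7] flags=0010 → (cmp)
[8] flags=0010 LE?F → skip
[9] flags=0010 PL?T → r1=0xe1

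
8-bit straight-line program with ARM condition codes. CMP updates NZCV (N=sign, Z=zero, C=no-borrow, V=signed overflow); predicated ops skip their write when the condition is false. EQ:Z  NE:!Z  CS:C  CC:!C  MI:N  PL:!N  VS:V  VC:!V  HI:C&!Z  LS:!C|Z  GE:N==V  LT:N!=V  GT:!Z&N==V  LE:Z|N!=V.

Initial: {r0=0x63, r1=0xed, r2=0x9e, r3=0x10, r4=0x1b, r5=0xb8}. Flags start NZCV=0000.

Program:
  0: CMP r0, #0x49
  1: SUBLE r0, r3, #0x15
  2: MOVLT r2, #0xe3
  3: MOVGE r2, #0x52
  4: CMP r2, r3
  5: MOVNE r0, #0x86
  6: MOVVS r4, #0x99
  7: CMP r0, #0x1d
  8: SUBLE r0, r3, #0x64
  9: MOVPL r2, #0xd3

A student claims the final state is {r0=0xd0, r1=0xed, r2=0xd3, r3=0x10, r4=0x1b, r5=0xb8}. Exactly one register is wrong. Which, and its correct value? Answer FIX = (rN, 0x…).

FIX = (r0, 0xac)

[0] flags=0010 → (cmp)
[1] flags=0010 LE?F → skip
[2] flags=0010 LT?F → skip
[3] flags=0010 GE?T → r2=0x52
[4] flags=0010 → (cmp)
[5] flags=0010 NE?T → r0=0x86
[6] flags=0010 VS?F → skip
[7] flags=0011 → (cmp)
[8] flags=0011 LE?T → r0=0xac
[9] flags=0011 PL?T → r2=0xd3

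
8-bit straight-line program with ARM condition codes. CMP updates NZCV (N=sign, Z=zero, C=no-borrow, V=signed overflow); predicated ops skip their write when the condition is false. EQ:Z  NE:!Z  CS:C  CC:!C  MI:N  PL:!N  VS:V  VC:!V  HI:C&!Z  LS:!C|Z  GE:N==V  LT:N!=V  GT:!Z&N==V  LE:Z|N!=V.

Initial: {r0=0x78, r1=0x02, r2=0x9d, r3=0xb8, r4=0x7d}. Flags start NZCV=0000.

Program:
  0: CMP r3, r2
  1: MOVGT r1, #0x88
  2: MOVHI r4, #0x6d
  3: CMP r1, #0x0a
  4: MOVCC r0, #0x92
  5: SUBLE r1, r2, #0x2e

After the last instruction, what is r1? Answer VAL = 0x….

VAL = 0x6f

0: ✓ CMP  NZCV=0010
1: ✓ MOVGT  r1←0x88
2: ✓ MOVHI  r4←0x6d
3: ✓ CMP  NZCV=0011
4: · MOVCC
5: ✓ SUBLE  r1←0x6f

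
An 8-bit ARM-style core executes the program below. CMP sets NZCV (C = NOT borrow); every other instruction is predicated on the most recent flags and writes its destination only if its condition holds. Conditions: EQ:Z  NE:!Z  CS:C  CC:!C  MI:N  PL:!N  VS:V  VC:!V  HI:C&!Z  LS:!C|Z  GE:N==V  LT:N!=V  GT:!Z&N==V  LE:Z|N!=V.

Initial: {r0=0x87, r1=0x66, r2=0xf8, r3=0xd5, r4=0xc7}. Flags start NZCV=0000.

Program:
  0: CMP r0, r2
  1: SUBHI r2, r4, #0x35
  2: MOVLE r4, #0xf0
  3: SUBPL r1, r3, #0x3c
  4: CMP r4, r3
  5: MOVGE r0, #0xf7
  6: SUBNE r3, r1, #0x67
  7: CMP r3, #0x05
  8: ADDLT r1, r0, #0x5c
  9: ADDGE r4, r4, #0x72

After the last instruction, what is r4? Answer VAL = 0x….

[0] flags=1000 → (cmp)
[1] flags=1000 HI?F → skip
[2] flags=1000 LE?T → r4=0xf0
[3] flags=1000 PL?F → skip
[4] flags=0010 → (cmp)
[5] flags=0010 GE?T → r0=0xf7
[6] flags=0010 NE?T → r3=0xff
[7] flags=1010 → (cmp)
[8] flags=1010 LT?T → r1=0x53
[9] flags=1010 GE?F → skip

VAL = 0xf0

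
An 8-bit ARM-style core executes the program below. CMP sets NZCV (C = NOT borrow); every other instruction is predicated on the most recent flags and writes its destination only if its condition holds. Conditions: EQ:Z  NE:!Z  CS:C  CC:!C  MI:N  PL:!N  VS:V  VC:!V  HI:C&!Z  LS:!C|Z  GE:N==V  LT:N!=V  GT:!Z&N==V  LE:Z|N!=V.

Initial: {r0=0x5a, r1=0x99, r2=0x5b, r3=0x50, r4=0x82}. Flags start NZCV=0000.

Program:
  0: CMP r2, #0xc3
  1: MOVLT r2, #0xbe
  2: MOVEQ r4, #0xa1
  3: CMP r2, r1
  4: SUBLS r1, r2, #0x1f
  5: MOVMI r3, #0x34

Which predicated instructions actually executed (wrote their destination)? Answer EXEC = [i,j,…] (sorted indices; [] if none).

0: ✓ CMP  NZCV=1001
1: · MOVLT
2: · MOVEQ
3: ✓ CMP  NZCV=1001
4: ✓ SUBLS  r1←0x3c
5: ✓ MOVMI  r3←0x34

EXEC = [4,5]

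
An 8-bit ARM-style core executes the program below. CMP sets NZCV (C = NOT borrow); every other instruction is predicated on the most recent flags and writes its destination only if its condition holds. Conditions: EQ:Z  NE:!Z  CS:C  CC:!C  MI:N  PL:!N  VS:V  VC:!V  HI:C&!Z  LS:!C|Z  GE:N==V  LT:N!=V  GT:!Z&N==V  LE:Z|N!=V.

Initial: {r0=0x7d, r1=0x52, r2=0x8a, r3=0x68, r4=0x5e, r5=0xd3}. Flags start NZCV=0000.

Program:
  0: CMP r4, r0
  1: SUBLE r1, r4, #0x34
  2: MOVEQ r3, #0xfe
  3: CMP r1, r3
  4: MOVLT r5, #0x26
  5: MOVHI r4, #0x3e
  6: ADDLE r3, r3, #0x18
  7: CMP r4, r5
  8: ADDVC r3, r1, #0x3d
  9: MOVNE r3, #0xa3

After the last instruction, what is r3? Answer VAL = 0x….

VAL = 0xa3

0: ✓ CMP  NZCV=1000
1: ✓ SUBLE  r1←0x2a
2: · MOVEQ
3: ✓ CMP  NZCV=1000
4: ✓ MOVLT  r5←0x26
5: · MOVHI
6: ✓ ADDLE  r3←0x80
7: ✓ CMP  NZCV=0010
8: ✓ ADDVC  r3←0x67
9: ✓ MOVNE  r3←0xa3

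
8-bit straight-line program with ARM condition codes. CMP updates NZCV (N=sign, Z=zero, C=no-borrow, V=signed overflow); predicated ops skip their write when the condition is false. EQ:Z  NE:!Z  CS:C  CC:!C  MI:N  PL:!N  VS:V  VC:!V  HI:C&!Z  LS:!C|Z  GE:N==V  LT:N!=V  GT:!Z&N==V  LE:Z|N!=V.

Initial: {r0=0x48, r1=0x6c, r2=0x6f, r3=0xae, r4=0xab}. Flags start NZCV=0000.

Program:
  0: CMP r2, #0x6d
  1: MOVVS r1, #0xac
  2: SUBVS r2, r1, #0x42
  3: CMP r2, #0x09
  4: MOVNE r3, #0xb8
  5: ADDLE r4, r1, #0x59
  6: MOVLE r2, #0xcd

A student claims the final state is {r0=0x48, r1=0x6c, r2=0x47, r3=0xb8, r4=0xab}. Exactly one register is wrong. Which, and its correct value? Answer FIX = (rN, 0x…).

[0] flags=0010 → (cmp)
[1] flags=0010 VS?F → skip
[2] flags=0010 VS?F → skip
[3] flags=0010 → (cmp)
[4] flags=0010 NE?T → r3=0xb8
[5] flags=0010 LE?F → skip
[6] flags=0010 LE?F → skip

FIX = (r2, 0x6f)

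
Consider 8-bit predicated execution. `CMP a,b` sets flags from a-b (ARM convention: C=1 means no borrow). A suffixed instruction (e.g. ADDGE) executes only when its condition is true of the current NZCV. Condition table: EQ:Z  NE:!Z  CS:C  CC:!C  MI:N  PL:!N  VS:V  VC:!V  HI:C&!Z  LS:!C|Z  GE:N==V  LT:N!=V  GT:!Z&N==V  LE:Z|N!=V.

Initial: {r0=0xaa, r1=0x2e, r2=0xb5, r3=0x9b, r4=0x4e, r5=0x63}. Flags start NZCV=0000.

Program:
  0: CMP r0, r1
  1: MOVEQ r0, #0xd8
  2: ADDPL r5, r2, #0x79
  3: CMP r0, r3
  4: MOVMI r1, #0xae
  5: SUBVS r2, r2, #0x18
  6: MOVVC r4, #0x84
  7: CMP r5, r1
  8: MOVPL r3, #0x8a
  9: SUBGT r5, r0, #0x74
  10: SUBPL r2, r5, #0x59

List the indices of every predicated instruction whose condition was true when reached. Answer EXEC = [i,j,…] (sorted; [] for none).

EXEC = [2,6,8,10]

0: ✓ CMP  NZCV=0011
1: · MOVEQ
2: ✓ ADDPL  r5←0x2e
3: ✓ CMP  NZCV=0010
4: · MOVMI
5: · SUBVS
6: ✓ MOVVC  r4←0x84
7: ✓ CMP  NZCV=0110
8: ✓ MOVPL  r3←0x8a
9: · SUBGT
10: ✓ SUBPL  r2←0xd5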